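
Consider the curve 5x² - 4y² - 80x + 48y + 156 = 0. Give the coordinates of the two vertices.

(6, 6) and (10, 6)

Rearranging, 5(x² - 16x) -4(y² - 12y) = -156.
Complete the square in x and y: 5(x - 8)² -4(y - 6)² = -156 + 320 - 144 = 20
Dividing both sides by 20: (x - 8)²/4 - (y - 6)²/5 = 1
Hyperbola, center (8, 6), transverse axis horizontal; a² = 4, b² = 5.
a = 2. Vertices at (h ± a, k).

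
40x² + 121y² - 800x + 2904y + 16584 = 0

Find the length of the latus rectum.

Rearranging, 40(x² - 20x) + 121(y² + 24y) = -16584.
Complete the square in x and y: 40(x - 10)² + 121(y + 12)² = -16584 + 4000 + 17424 = 4840
Dividing both sides by 4840: (x - 10)²/121 + (y + 12)²/40 = 1
Ellipse, center (10, -12), major axis horizontal; a² = 121, b² = 40.
Latus rectum length = 2b²/a = 2·40/11 = 80/11.

80/11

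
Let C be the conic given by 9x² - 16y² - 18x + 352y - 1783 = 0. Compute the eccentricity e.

e = 5/3

Collect terms: 9(x² - 2x) -16(y² - 22y) = 1783
Complete the square: 9(x - 1)² -16(y - 11)² = 1783 + 9 - 1936 = -144
Dividing both sides by -144: (y - 11)²/9 - (x - 1)²/16 = 1
Hyperbola, center (1, 11), transverse axis vertical; a² = 9, b² = 16.
c² = a² + b² = 25, so c = 5.
e = c/a = 5/3.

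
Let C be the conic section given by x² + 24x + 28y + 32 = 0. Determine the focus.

Only x is squared. Complete the square in x: (x + 12)² = -28(y - 4).
Vertex (-12, 4); 4p = -28 so p = -7. Opens down.
Focus is p units from the vertex along the axis: (h, k + p).

(-12, -3)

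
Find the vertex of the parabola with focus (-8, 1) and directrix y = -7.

The vertex is the midpoint between the focus and the directrix along the axis of symmetry.
Axis is vertical (directrix is horizontal). Vertex y-coordinate = (1 + (-7))/2 = -3; x-coordinate = -8.

(-8, -3)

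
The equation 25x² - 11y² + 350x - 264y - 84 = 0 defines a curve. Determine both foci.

(-7, -18) and (-7, -6)

Rearranging, 25(x² + 14x) -11(y² + 24y) = 84.
Complete the square in x and y: 25(x + 7)² -11(y + 12)² = 84 + 1225 - 1584 = -275
Divide by -275: (y + 12)²/25 - (x + 7)²/11 = 1
Hyperbola, center (-7, -12), transverse axis vertical; a² = 25, b² = 11.
c² = a² + b² = 25 + 11 = 36, so c = 6.
Foci lie on the vertical axis through the center: (h, k ± c).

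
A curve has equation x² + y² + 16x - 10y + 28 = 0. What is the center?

(-8, 5)

(x² + 16x) + (y² - 10y) = -28
(x + 8)² + (y - 5)² = -28 + 64 + 25 = 61
So (x + 8)² + (y - 5)² = 61.
Circle centered at (-8, 5) with r² = 61.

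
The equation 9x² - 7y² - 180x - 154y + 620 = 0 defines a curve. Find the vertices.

(10, -20) and (10, -2)

Collect terms: 9(x² - 20x) -7(y² + 22y) = -620
9(x - 10)² -7(y + 11)² = -620 + 900 - 847 = -567
Dividing both sides by -567: (y + 11)²/81 - (x - 10)²/63 = 1
Hyperbola, center (10, -11), transverse axis vertical; a² = 81, b² = 63.
a = 9. Vertices at (h, k ± a).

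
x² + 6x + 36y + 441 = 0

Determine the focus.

(-3, -21)

Only x is squared. Complete the square in x: (x + 3)² = -36(y + 12).
Vertex (-3, -12); 4p = -36 so p = -9. Opens down.
Focus is p units from the vertex along the axis: (h, k + p).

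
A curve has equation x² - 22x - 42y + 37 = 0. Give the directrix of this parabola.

Only x is squared. Complete the square in x: (x - 11)² = 42(y + 2).
Vertex (11, -2); 4p = 42 so p = 21/2. Opens up.
Directrix is the horizontal line y = k − p = -2 − (21/2) = -25/2.

y = -25/2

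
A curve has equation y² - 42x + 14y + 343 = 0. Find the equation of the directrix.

Only y is squared. Complete the square in y: (y + 7)² = 42(x - 7).
Vertex (7, -7); 4p = 42 so p = 21/2. Opens right.
Directrix is the vertical line x = h − p = 7 − (21/2) = -7/2.

x = -7/2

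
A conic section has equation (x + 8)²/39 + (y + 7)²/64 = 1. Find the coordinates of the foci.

Center (-8, -7). The larger denominator 64 sits under the y-term, so the major axis is vertical; a² = 64, b² = 39.
c² = a² - b² = 64 - 39 = 25, so c = 5.
Foci lie on the vertical axis through the center: (h, k ± c).

(-8, -12) and (-8, -2)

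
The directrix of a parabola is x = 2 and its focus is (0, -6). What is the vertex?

The vertex is the midpoint between the focus and the directrix along the axis of symmetry.
Axis is horizontal (directrix is vertical). Vertex x-coordinate = (0 + 2)/2 = 1; y-coordinate = -6.

(1, -6)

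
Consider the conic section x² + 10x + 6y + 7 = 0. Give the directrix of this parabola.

Only x is squared. Complete the square in x: (x + 5)² = -6(y - 3).
Vertex (-5, 3); 4p = -6 so p = -3/2. Opens down.
Directrix is the horizontal line y = k − p = 3 − (-3/2) = 9/2.

y = 9/2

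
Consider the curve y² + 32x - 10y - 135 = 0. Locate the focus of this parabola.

Only y is squared. Complete the square in y: (y - 5)² = -32(x - 5).
Vertex (5, 5); 4p = -32 so p = -8. Opens left.
Focus is p units from the vertex along the axis: (h + p, k).

(-3, 5)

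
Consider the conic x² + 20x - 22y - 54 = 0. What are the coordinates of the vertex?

(-10, -7)

Only x is squared. Complete the square in x: (x + 10)² = 22(y + 7).
Vertex (-10, -7); 4p = 22 so p = 11/2. Opens up.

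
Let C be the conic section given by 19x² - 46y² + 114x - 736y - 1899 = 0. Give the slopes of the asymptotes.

√874/46 and -√874/46

Group: 19(x² + 6x) -46(y² + 16y) = 1899
Completing the square gives 19(x + 3)² -46(y + 8)² = 1899 + 171 - 2944 = -874.
Dividing both sides by -874: (y + 8)²/19 - (x + 3)²/46 = 1
Hyperbola, center (-3, -8), transverse axis vertical; a² = 19, b² = 46.
For a vertical hyperbola the asymptotes have slope ±a/b.
Here that is ±√19/√46 = ±√874/46.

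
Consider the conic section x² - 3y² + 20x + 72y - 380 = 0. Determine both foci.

(-18, 12) and (-2, 12)

Group: (x² + 20x) -3(y² - 24y) = 380
Completing the square gives (x + 10)² -3(y - 12)² = 380 + 100 - 432 = 48.
Divide through by 48 to get (x + 10)²/48 - (y - 12)²/16 = 1.
Hyperbola, center (-10, 12), transverse axis horizontal; a² = 48, b² = 16.
c² = a² + b² = 48 + 16 = 64, so c = 8.
Foci lie on the horizontal axis through the center: (h ± c, k).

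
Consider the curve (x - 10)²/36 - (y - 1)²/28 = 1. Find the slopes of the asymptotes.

√7/3 and -√7/3

Center (10, 1). The positive term is the x-term, so the transverse axis is horizontal; a² = 36, b² = 28.
For a horizontal hyperbola the asymptotes have slope ±b/a.
Here that is ±2√7/6 = ±√7/3.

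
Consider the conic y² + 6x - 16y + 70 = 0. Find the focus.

Only y is squared. Complete the square in y: (y - 8)² = -6(x + 1).
Vertex (-1, 8); 4p = -6 so p = -3/2. Opens left.
Focus is p units from the vertex along the axis: (h + p, k).

(-5/2, 8)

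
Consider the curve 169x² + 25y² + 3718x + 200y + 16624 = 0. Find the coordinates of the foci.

(-11, -16) and (-11, 8)

Group: 169(x² + 22x) + 25(y² + 8y) = -16624
Complete the square: 169(x + 11)² + 25(y + 4)² = -16624 + 20449 + 400 = 4225
Divide by 4225: (x + 11)²/25 + (y + 4)²/169 = 1
Ellipse, center (-11, -4), major axis vertical; a² = 169, b² = 25.
c² = a² - b² = 169 - 25 = 144, so c = 12.
Foci lie on the vertical axis through the center: (h, k ± c).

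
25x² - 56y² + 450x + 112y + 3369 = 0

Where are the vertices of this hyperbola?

(-9, -4) and (-9, 6)

Group: 25(x² + 18x) -56(y² - 2y) = -3369
25(x + 9)² -56(y - 1)² = -3369 + 2025 - 56 = -1400
Dividing both sides by -1400: (y - 1)²/25 - (x + 9)²/56 = 1
Hyperbola, center (-9, 1), transverse axis vertical; a² = 25, b² = 56.
a = 5. Vertices at (h, k ± a).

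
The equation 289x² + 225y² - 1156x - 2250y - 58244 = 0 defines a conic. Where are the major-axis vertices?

Collect terms: 289(x² - 4x) + 225(y² - 10y) = 58244
Completing the square gives 289(x - 2)² + 225(y - 5)² = 58244 + 1156 + 5625 = 65025.
Divide through by 65025 to get (x - 2)²/225 + (y - 5)²/289 = 1.
Ellipse, center (2, 5), major axis vertical; a² = 289, b² = 225.
a = 17. Vertices at (h, k ± a).

(2, -12) and (2, 22)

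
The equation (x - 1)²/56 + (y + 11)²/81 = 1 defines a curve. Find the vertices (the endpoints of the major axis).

(1, -20) and (1, -2)

Center (1, -11). The larger denominator 81 sits under the y-term, so the major axis is vertical; a² = 81, b² = 56.
a = 9. Vertices at (h, k ± a).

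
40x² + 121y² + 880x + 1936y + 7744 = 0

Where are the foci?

(-20, -8) and (-2, -8)

Group the x- and y-terms: 40(x² + 22x) + 121(y² + 16y) = -7744
Complete the square: 40(x + 11)² + 121(y + 8)² = -7744 + 4840 + 7744 = 4840
Dividing both sides by 4840: (x + 11)²/121 + (y + 8)²/40 = 1
Ellipse, center (-11, -8), major axis horizontal; a² = 121, b² = 40.
c² = a² - b² = 121 - 40 = 81, so c = 9.
Foci lie on the horizontal axis through the center: (h ± c, k).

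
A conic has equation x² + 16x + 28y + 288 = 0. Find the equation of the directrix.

Only x is squared. Complete the square in x: (x + 8)² = -28(y + 8).
Vertex (-8, -8); 4p = -28 so p = -7. Opens down.
Directrix is the horizontal line y = k − p = -8 − (-7) = -1.

y = -1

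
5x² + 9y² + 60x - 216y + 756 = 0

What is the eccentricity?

e = 2/3

Collect terms: 5(x² + 12x) + 9(y² - 24y) = -756
Complete the square: 5(x + 6)² + 9(y - 12)² = -756 + 180 + 1296 = 720
Divide through by 720 to get (x + 6)²/144 + (y - 12)²/80 = 1.
Ellipse, center (-6, 12), major axis horizontal; a² = 144, b² = 80.
c² = a² - b² = 64, so c = 8.
e = c/a = 8/12 = 2/3.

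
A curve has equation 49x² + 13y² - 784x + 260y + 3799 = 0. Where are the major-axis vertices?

(8, -17) and (8, -3)

49(x² - 16x) + 13(y² + 20y) = -3799
Complete the square in x and y: 49(x - 8)² + 13(y + 10)² = -3799 + 3136 + 1300 = 637
Dividing both sides by 637: (x - 8)²/13 + (y + 10)²/49 = 1
Ellipse, center (8, -10), major axis vertical; a² = 49, b² = 13.
a = 7. Vertices at (h, k ± a).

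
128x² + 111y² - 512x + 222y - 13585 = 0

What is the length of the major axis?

16√2

Group: 128(x² - 4x) + 111(y² + 2y) = 13585
Completing the square gives 128(x - 2)² + 111(y + 1)² = 13585 + 512 + 111 = 14208.
Dividing both sides by 14208: (x - 2)²/111 + (y + 1)²/128 = 1
Ellipse, center (2, -1), major axis vertical; a² = 128, b² = 111.
a² = 128 so a = 8√2; the major axis has length 2a = 16√2.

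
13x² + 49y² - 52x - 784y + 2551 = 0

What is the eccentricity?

Group the x- and y-terms: 13(x² - 4x) + 49(y² - 16y) = -2551
Complete the square: 13(x - 2)² + 49(y - 8)² = -2551 + 52 + 3136 = 637
Divide by 637: (x - 2)²/49 + (y - 8)²/13 = 1
Ellipse, center (2, 8), major axis horizontal; a² = 49, b² = 13.
c² = a² - b² = 36, so c = 6.
e = c/a = 6/7.

e = 6/7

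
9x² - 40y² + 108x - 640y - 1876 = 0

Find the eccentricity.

9(x² + 12x) -40(y² + 16y) = 1876
Complete the square in x and y: 9(x + 6)² -40(y + 8)² = 1876 + 324 - 2560 = -360
Divide through by -360 to get (y + 8)²/9 - (x + 6)²/40 = 1.
Hyperbola, center (-6, -8), transverse axis vertical; a² = 9, b² = 40.
c² = a² + b² = 49, so c = 7.
e = c/a = 7/3.

e = 7/3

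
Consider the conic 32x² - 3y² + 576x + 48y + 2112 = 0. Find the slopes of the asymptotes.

32(x² + 18x) -3(y² - 16y) = -2112
Complete the square in x and y: 32(x + 9)² -3(y - 8)² = -2112 + 2592 - 192 = 288
Dividing both sides by 288: (x + 9)²/9 - (y - 8)²/96 = 1
Hyperbola, center (-9, 8), transverse axis horizontal; a² = 9, b² = 96.
For a horizontal hyperbola the asymptotes have slope ±b/a.
Here that is ±4√6/3.

4√6/3 and -4√6/3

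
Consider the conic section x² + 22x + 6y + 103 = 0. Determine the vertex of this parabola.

Only x is squared. Complete the square in x: (x + 11)² = -6(y - 3).
Vertex (-11, 3); 4p = -6 so p = -3/2. Opens down.

(-11, 3)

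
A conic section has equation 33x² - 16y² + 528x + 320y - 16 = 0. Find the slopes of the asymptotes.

√33/4 and -√33/4

Rearranging, 33(x² + 16x) -16(y² - 20y) = 16.
Complete the square: 33(x + 8)² -16(y - 10)² = 16 + 2112 - 1600 = 528
Divide through by 528 to get (x + 8)²/16 - (y - 10)²/33 = 1.
Hyperbola, center (-8, 10), transverse axis horizontal; a² = 16, b² = 33.
For a horizontal hyperbola the asymptotes have slope ±b/a.
Here that is ±√33/4.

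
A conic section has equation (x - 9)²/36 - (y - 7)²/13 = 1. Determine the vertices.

(3, 7) and (15, 7)

Center (9, 7). The positive term is the x-term, so the transverse axis is horizontal; a² = 36, b² = 13.
a = 6. Vertices at (h ± a, k).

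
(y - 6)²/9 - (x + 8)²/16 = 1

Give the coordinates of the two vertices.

Center (-8, 6). The positive term is the y-term, so the transverse axis is vertical; a² = 9, b² = 16.
a = 3. Vertices at (h, k ± a).

(-8, 3) and (-8, 9)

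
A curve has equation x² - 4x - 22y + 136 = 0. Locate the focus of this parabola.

(2, 23/2)

Only x is squared. Complete the square in x: (x - 2)² = 22(y - 6).
Vertex (2, 6); 4p = 22 so p = 11/2. Opens up.
Focus is p units from the vertex along the axis: (h, k + p).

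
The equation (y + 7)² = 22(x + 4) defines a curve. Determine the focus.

Vertex (-4, -7); 4p = 22 so p = 11/2. Opens right.
Focus is p units from the vertex along the axis: (h + p, k).

(3/2, -7)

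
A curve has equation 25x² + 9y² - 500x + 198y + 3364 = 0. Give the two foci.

Collect terms: 25(x² - 20x) + 9(y² + 22y) = -3364
25(x - 10)² + 9(y + 11)² = -3364 + 2500 + 1089 = 225
Divide through by 225 to get (x - 10)²/9 + (y + 11)²/25 = 1.
Ellipse, center (10, -11), major axis vertical; a² = 25, b² = 9.
c² = a² - b² = 25 - 9 = 16, so c = 4.
Foci lie on the vertical axis through the center: (h, k ± c).

(10, -15) and (10, -7)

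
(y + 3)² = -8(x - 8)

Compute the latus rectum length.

Vertex (8, -3); 4p = -8 so p = -2. Opens left.
Latus rectum length = |4p| = 8.

8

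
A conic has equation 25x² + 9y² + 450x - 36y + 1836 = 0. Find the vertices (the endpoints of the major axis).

(-9, -3) and (-9, 7)

Collect terms: 25(x² + 18x) + 9(y² - 4y) = -1836
Complete the square in x and y: 25(x + 9)² + 9(y - 2)² = -1836 + 2025 + 36 = 225
Dividing both sides by 225: (x + 9)²/9 + (y - 2)²/25 = 1
Ellipse, center (-9, 2), major axis vertical; a² = 25, b² = 9.
a = 5. Vertices at (h, k ± a).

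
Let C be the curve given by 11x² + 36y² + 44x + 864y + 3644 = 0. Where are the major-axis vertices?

(-14, -12) and (10, -12)

Rearranging, 11(x² + 4x) + 36(y² + 24y) = -3644.
Complete the square in x and y: 11(x + 2)² + 36(y + 12)² = -3644 + 44 + 5184 = 1584
Divide by 1584: (x + 2)²/144 + (y + 12)²/44 = 1
Ellipse, center (-2, -12), major axis horizontal; a² = 144, b² = 44.
a = 12. Vertices at (h ± a, k).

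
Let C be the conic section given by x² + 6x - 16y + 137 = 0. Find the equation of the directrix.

y = 4

Only x is squared. Complete the square in x: (x + 3)² = 16(y - 8).
Vertex (-3, 8); 4p = 16 so p = 4. Opens up.
Directrix is the horizontal line y = k − p = 8 − (4) = 4.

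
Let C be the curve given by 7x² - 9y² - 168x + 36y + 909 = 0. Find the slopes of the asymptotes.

Rearranging, 7(x² - 24x) -9(y² - 4y) = -909.
Complete the square: 7(x - 12)² -9(y - 2)² = -909 + 1008 - 36 = 63
Dividing both sides by 63: (x - 12)²/9 - (y - 2)²/7 = 1
Hyperbola, center (12, 2), transverse axis horizontal; a² = 9, b² = 7.
For a horizontal hyperbola the asymptotes have slope ±b/a.
Here that is ±√7/3.

√7/3 and -√7/3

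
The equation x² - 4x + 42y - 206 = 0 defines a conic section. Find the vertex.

Only x is squared. Complete the square in x: (x - 2)² = -42(y - 5).
Vertex (2, 5); 4p = -42 so p = -21/2. Opens down.

(2, 5)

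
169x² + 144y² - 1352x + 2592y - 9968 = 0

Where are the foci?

(4, -14) and (4, -4)

169(x² - 8x) + 144(y² + 18y) = 9968
Complete the square in x and y: 169(x - 4)² + 144(y + 9)² = 9968 + 2704 + 11664 = 24336
Divide through by 24336 to get (x - 4)²/144 + (y + 9)²/169 = 1.
Ellipse, center (4, -9), major axis vertical; a² = 169, b² = 144.
c² = a² - b² = 169 - 144 = 25, so c = 5.
Foci lie on the vertical axis through the center: (h, k ± c).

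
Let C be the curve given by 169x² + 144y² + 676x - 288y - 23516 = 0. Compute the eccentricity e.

e = 5/13

Rearranging, 169(x² + 4x) + 144(y² - 2y) = 23516.
Completing the square gives 169(x + 2)² + 144(y - 1)² = 23516 + 676 + 144 = 24336.
Divide by 24336: (x + 2)²/144 + (y - 1)²/169 = 1
Ellipse, center (-2, 1), major axis vertical; a² = 169, b² = 144.
c² = a² - b² = 25, so c = 5.
e = c/a = 5/13.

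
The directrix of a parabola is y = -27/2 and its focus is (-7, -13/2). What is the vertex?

The vertex is the midpoint between the focus and the directrix along the axis of symmetry.
Axis is vertical (directrix is horizontal). Vertex y-coordinate = (-13/2 + (-27/2))/2 = -10; x-coordinate = -7.

(-7, -10)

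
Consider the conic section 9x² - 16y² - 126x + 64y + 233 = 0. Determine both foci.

Group the x- and y-terms: 9(x² - 14x) -16(y² - 4y) = -233
Complete the square in x and y: 9(x - 7)² -16(y - 2)² = -233 + 441 - 64 = 144
Divide through by 144 to get (x - 7)²/16 - (y - 2)²/9 = 1.
Hyperbola, center (7, 2), transverse axis horizontal; a² = 16, b² = 9.
c² = a² + b² = 16 + 9 = 25, so c = 5.
Foci lie on the horizontal axis through the center: (h ± c, k).

(2, 2) and (12, 2)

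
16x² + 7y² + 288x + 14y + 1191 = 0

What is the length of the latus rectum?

7/2

Group: 16(x² + 18x) + 7(y² + 2y) = -1191
Completing the square gives 16(x + 9)² + 7(y + 1)² = -1191 + 1296 + 7 = 112.
Divide through by 112 to get (x + 9)²/7 + (y + 1)²/16 = 1.
Ellipse, center (-9, -1), major axis vertical; a² = 16, b² = 7.
Latus rectum length = 2b²/a = 2·7/4 = 7/2.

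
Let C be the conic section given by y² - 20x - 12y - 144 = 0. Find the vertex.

(-9, 6)

Only y is squared. Complete the square in y: (y - 6)² = 20(x + 9).
Vertex (-9, 6); 4p = 20 so p = 5. Opens right.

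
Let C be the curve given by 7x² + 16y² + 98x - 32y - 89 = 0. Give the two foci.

Rearranging, 7(x² + 14x) + 16(y² - 2y) = 89.
Complete the square in x and y: 7(x + 7)² + 16(y - 1)² = 89 + 343 + 16 = 448
Divide through by 448 to get (x + 7)²/64 + (y - 1)²/28 = 1.
Ellipse, center (-7, 1), major axis horizontal; a² = 64, b² = 28.
c² = a² - b² = 64 - 28 = 36, so c = 6.
Foci lie on the horizontal axis through the center: (h ± c, k).

(-13, 1) and (-1, 1)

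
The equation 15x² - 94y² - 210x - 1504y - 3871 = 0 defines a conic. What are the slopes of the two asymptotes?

√1410/94 and -√1410/94

Collect terms: 15(x² - 14x) -94(y² + 16y) = 3871
15(x - 7)² -94(y + 8)² = 3871 + 735 - 6016 = -1410
Divide by -1410: (y + 8)²/15 - (x - 7)²/94 = 1
Hyperbola, center (7, -8), transverse axis vertical; a² = 15, b² = 94.
For a vertical hyperbola the asymptotes have slope ±a/b.
Here that is ±√15/√94 = ±√1410/94.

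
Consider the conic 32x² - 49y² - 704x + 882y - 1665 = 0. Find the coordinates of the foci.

32(x² - 22x) -49(y² - 18y) = 1665
32(x - 11)² -49(y - 9)² = 1665 + 3872 - 3969 = 1568
Dividing both sides by 1568: (x - 11)²/49 - (y - 9)²/32 = 1
Hyperbola, center (11, 9), transverse axis horizontal; a² = 49, b² = 32.
c² = a² + b² = 49 + 32 = 81, so c = 9.
Foci lie on the horizontal axis through the center: (h ± c, k).

(2, 9) and (20, 9)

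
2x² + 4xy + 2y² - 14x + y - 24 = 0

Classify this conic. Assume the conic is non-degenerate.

parabola

A = 2, B = 4, C = 2.
Discriminant B² − 4AC = 4² − 4·2·2 = 0.
B² − 4AC = 0 ⇒ parabola.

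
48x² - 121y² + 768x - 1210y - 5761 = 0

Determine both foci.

(-21, -5) and (5, -5)

Collect terms: 48(x² + 16x) -121(y² + 10y) = 5761
Completing the square gives 48(x + 8)² -121(y + 5)² = 5761 + 3072 - 3025 = 5808.
Divide through by 5808 to get (x + 8)²/121 - (y + 5)²/48 = 1.
Hyperbola, center (-8, -5), transverse axis horizontal; a² = 121, b² = 48.
c² = a² + b² = 121 + 48 = 169, so c = 13.
Foci lie on the horizontal axis through the center: (h ± c, k).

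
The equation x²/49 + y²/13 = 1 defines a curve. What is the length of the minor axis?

Center (0, 0). The larger denominator 49 sits under the x-term, so the major axis is horizontal; a² = 49, b² = 13.
b² = 13 so b = √13; the minor axis has length 2b = 2√13.

2√13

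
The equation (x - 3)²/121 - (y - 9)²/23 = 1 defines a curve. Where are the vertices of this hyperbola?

(-8, 9) and (14, 9)

Center (3, 9). The positive term is the x-term, so the transverse axis is horizontal; a² = 121, b² = 23.
a = 11. Vertices at (h ± a, k).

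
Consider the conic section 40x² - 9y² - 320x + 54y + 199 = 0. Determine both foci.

(-3, 3) and (11, 3)

Group the x- and y-terms: 40(x² - 8x) -9(y² - 6y) = -199
40(x - 4)² -9(y - 3)² = -199 + 640 - 81 = 360
Divide through by 360 to get (x - 4)²/9 - (y - 3)²/40 = 1.
Hyperbola, center (4, 3), transverse axis horizontal; a² = 9, b² = 40.
c² = a² + b² = 9 + 40 = 49, so c = 7.
Foci lie on the horizontal axis through the center: (h ± c, k).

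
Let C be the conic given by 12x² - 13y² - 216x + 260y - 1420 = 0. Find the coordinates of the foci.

(9 - 5√7, 10) and (9 + 5√7, 10)

Collect terms: 12(x² - 18x) -13(y² - 20y) = 1420
Complete the square in x and y: 12(x - 9)² -13(y - 10)² = 1420 + 972 - 1300 = 1092
Dividing both sides by 1092: (x - 9)²/91 - (y - 10)²/84 = 1
Hyperbola, center (9, 10), transverse axis horizontal; a² = 91, b² = 84.
c² = a² + b² = 91 + 84 = 175, so c = 5√7.
Foci lie on the horizontal axis through the center: (h ± c, k).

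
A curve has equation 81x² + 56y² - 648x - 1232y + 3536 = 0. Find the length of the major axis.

18

Rearranging, 81(x² - 8x) + 56(y² - 22y) = -3536.
Complete the square in x and y: 81(x - 4)² + 56(y - 11)² = -3536 + 1296 + 6776 = 4536
Divide by 4536: (x - 4)²/56 + (y - 11)²/81 = 1
Ellipse, center (4, 11), major axis vertical; a² = 81, b² = 56.
a² = 81 so a = 9; the major axis has length 2a = 18.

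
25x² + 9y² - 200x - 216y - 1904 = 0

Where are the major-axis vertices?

Group: 25(x² - 8x) + 9(y² - 24y) = 1904
Complete the square: 25(x - 4)² + 9(y - 12)² = 1904 + 400 + 1296 = 3600
Divide by 3600: (x - 4)²/144 + (y - 12)²/400 = 1
Ellipse, center (4, 12), major axis vertical; a² = 400, b² = 144.
a = 20. Vertices at (h, k ± a).

(4, -8) and (4, 32)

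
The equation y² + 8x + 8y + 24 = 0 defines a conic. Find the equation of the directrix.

x = 1

Only y is squared. Complete the square in y: (y + 4)² = -8(x + 1).
Vertex (-1, -4); 4p = -8 so p = -2. Opens left.
Directrix is the vertical line x = h − p = -1 − (-2) = 1.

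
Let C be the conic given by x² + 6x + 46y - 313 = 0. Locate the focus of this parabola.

Only x is squared. Complete the square in x: (x + 3)² = -46(y - 7).
Vertex (-3, 7); 4p = -46 so p = -23/2. Opens down.
Focus is p units from the vertex along the axis: (h, k + p).

(-3, -9/2)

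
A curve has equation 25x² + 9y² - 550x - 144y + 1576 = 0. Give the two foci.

(11, -4) and (11, 20)

Rearranging, 25(x² - 22x) + 9(y² - 16y) = -1576.
Complete the square: 25(x - 11)² + 9(y - 8)² = -1576 + 3025 + 576 = 2025
Divide by 2025: (x - 11)²/81 + (y - 8)²/225 = 1
Ellipse, center (11, 8), major axis vertical; a² = 225, b² = 81.
c² = a² - b² = 225 - 81 = 144, so c = 12.
Foci lie on the vertical axis through the center: (h, k ± c).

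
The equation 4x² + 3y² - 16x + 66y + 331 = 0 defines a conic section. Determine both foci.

(2, -13) and (2, -9)

Group: 4(x² - 4x) + 3(y² + 22y) = -331
Complete the square: 4(x - 2)² + 3(y + 11)² = -331 + 16 + 363 = 48
Divide by 48: (x - 2)²/12 + (y + 11)²/16 = 1
Ellipse, center (2, -11), major axis vertical; a² = 16, b² = 12.
c² = a² - b² = 16 - 12 = 4, so c = 2.
Foci lie on the vertical axis through the center: (h, k ± c).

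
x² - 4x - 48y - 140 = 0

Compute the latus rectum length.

Only x is squared. Complete the square in x: (x - 2)² = 48(y + 3).
Vertex (2, -3); 4p = 48 so p = 12. Opens up.
Latus rectum length = |4p| = 48.

48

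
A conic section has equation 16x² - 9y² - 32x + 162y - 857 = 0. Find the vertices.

Group the x- and y-terms: 16(x² - 2x) -9(y² - 18y) = 857
Completing the square gives 16(x - 1)² -9(y - 9)² = 857 + 16 - 729 = 144.
Divide through by 144 to get (x - 1)²/9 - (y - 9)²/16 = 1.
Hyperbola, center (1, 9), transverse axis horizontal; a² = 9, b² = 16.
a = 3. Vertices at (h ± a, k).

(-2, 9) and (4, 9)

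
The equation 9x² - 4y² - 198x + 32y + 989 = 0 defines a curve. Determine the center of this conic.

Group the x- and y-terms: 9(x² - 22x) -4(y² - 8y) = -989
Complete the square: 9(x - 11)² -4(y - 4)² = -989 + 1089 - 64 = 36
Divide by 36: (x - 11)²/4 - (y - 4)²/9 = 1
Hyperbola with center (11, 4).

(11, 4)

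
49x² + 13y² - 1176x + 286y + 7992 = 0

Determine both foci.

Collect terms: 49(x² - 24x) + 13(y² + 22y) = -7992
Completing the square gives 49(x - 12)² + 13(y + 11)² = -7992 + 7056 + 1573 = 637.
Dividing both sides by 637: (x - 12)²/13 + (y + 11)²/49 = 1
Ellipse, center (12, -11), major axis vertical; a² = 49, b² = 13.
c² = a² - b² = 49 - 13 = 36, so c = 6.
Foci lie on the vertical axis through the center: (h, k ± c).

(12, -17) and (12, -5)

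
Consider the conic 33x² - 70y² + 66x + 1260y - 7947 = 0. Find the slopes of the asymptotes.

√2310/70 and -√2310/70

Group: 33(x² + 2x) -70(y² - 18y) = 7947
33(x + 1)² -70(y - 9)² = 7947 + 33 - 5670 = 2310
Divide through by 2310 to get (x + 1)²/70 - (y - 9)²/33 = 1.
Hyperbola, center (-1, 9), transverse axis horizontal; a² = 70, b² = 33.
For a horizontal hyperbola the asymptotes have slope ±b/a.
Here that is ±√33/√70 = ±√2310/70.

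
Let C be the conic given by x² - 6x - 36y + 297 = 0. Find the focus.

(3, 17)

Only x is squared. Complete the square in x: (x - 3)² = 36(y - 8).
Vertex (3, 8); 4p = 36 so p = 9. Opens up.
Focus is p units from the vertex along the axis: (h, k + p).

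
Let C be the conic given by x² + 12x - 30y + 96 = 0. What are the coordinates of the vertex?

Only x is squared. Complete the square in x: (x + 6)² = 30(y - 2).
Vertex (-6, 2); 4p = 30 so p = 15/2. Opens up.

(-6, 2)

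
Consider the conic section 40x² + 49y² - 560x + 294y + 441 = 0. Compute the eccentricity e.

Rearranging, 40(x² - 14x) + 49(y² + 6y) = -441.
Complete the square in x and y: 40(x - 7)² + 49(y + 3)² = -441 + 1960 + 441 = 1960
Dividing both sides by 1960: (x - 7)²/49 + (y + 3)²/40 = 1
Ellipse, center (7, -3), major axis horizontal; a² = 49, b² = 40.
c² = a² - b² = 9, so c = 3.
e = c/a = 3/7.

e = 3/7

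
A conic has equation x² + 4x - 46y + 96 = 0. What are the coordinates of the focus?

Only x is squared. Complete the square in x: (x + 2)² = 46(y - 2).
Vertex (-2, 2); 4p = 46 so p = 23/2. Opens up.
Focus is p units from the vertex along the axis: (h, k + p).

(-2, 27/2)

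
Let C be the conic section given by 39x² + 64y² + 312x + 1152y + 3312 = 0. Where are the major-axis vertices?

(-12, -9) and (4, -9)

Collect terms: 39(x² + 8x) + 64(y² + 18y) = -3312
39(x + 4)² + 64(y + 9)² = -3312 + 624 + 5184 = 2496
Divide through by 2496 to get (x + 4)²/64 + (y + 9)²/39 = 1.
Ellipse, center (-4, -9), major axis horizontal; a² = 64, b² = 39.
a = 8. Vertices at (h ± a, k).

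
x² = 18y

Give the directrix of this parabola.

Vertex (0, 0); 4p = 18 so p = 9/2. Opens up.
Directrix is the horizontal line y = k − p = 0 − (9/2) = -9/2.

y = -9/2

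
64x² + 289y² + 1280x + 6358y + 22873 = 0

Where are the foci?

Rearranging, 64(x² + 20x) + 289(y² + 22y) = -22873.
64(x + 10)² + 289(y + 11)² = -22873 + 6400 + 34969 = 18496
Dividing both sides by 18496: (x + 10)²/289 + (y + 11)²/64 = 1
Ellipse, center (-10, -11), major axis horizontal; a² = 289, b² = 64.
c² = a² - b² = 289 - 64 = 225, so c = 15.
Foci lie on the horizontal axis through the center: (h ± c, k).

(-25, -11) and (5, -11)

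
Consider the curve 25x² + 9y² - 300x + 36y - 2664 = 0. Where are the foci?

Collect terms: 25(x² - 12x) + 9(y² + 4y) = 2664
25(x - 6)² + 9(y + 2)² = 2664 + 900 + 36 = 3600
Divide through by 3600 to get (x - 6)²/144 + (y + 2)²/400 = 1.
Ellipse, center (6, -2), major axis vertical; a² = 400, b² = 144.
c² = a² - b² = 400 - 144 = 256, so c = 16.
Foci lie on the vertical axis through the center: (h, k ± c).

(6, -18) and (6, 14)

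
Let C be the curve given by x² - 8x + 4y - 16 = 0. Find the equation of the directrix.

Only x is squared. Complete the square in x: (x - 4)² = -4(y - 8).
Vertex (4, 8); 4p = -4 so p = -1. Opens down.
Directrix is the horizontal line y = k − p = 8 − (-1) = 9.

y = 9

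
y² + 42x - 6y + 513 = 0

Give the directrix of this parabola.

Only y is squared. Complete the square in y: (y - 3)² = -42(x + 12).
Vertex (-12, 3); 4p = -42 so p = -21/2. Opens left.
Directrix is the vertical line x = h − p = -12 − (-21/2) = -3/2.

x = -3/2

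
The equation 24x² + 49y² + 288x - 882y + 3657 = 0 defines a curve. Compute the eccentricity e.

Collect terms: 24(x² + 12x) + 49(y² - 18y) = -3657
Complete the square in x and y: 24(x + 6)² + 49(y - 9)² = -3657 + 864 + 3969 = 1176
Divide by 1176: (x + 6)²/49 + (y - 9)²/24 = 1
Ellipse, center (-6, 9), major axis horizontal; a² = 49, b² = 24.
c² = a² - b² = 25, so c = 5.
e = c/a = 5/7.

e = 5/7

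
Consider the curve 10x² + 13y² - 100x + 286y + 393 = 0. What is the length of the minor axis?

2√110

Rearranging, 10(x² - 10x) + 13(y² + 22y) = -393.
Completing the square gives 10(x - 5)² + 13(y + 11)² = -393 + 250 + 1573 = 1430.
Divide by 1430: (x - 5)²/143 + (y + 11)²/110 = 1
Ellipse, center (5, -11), major axis horizontal; a² = 143, b² = 110.
b² = 110 so b = √110; the minor axis has length 2b = 2√110.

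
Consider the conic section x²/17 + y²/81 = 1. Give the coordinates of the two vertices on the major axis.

Center (0, 0). The larger denominator 81 sits under the y-term, so the major axis is vertical; a² = 81, b² = 17.
a = 9. Vertices at (h, k ± a).

(0, -9) and (0, 9)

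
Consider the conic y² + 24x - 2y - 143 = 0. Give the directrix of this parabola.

Only y is squared. Complete the square in y: (y - 1)² = -24(x - 6).
Vertex (6, 1); 4p = -24 so p = -6. Opens left.
Directrix is the vertical line x = h − p = 6 − (-6) = 12.

x = 12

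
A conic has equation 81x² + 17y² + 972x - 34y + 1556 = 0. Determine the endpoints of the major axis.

81(x² + 12x) + 17(y² - 2y) = -1556
Completing the square gives 81(x + 6)² + 17(y - 1)² = -1556 + 2916 + 17 = 1377.
Divide by 1377: (x + 6)²/17 + (y - 1)²/81 = 1
Ellipse, center (-6, 1), major axis vertical; a² = 81, b² = 17.
a = 9. Vertices at (h, k ± a).

(-6, -8) and (-6, 10)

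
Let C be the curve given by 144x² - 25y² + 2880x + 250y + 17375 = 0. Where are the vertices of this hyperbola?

(-10, -7) and (-10, 17)

Group: 144(x² + 20x) -25(y² - 10y) = -17375
Completing the square gives 144(x + 10)² -25(y - 5)² = -17375 + 14400 - 625 = -3600.
Divide through by -3600 to get (y - 5)²/144 - (x + 10)²/25 = 1.
Hyperbola, center (-10, 5), transverse axis vertical; a² = 144, b² = 25.
a = 12. Vertices at (h, k ± a).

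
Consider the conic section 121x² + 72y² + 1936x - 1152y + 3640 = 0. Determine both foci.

(-8, 1) and (-8, 15)

Group the x- and y-terms: 121(x² + 16x) + 72(y² - 16y) = -3640
Completing the square gives 121(x + 8)² + 72(y - 8)² = -3640 + 7744 + 4608 = 8712.
Divide through by 8712 to get (x + 8)²/72 + (y - 8)²/121 = 1.
Ellipse, center (-8, 8), major axis vertical; a² = 121, b² = 72.
c² = a² - b² = 121 - 72 = 49, so c = 7.
Foci lie on the vertical axis through the center: (h, k ± c).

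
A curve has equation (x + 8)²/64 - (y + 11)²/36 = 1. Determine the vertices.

Center (-8, -11). The positive term is the x-term, so the transverse axis is horizontal; a² = 64, b² = 36.
a = 8. Vertices at (h ± a, k).

(-16, -11) and (0, -11)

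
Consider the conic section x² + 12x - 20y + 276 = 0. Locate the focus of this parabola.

(-6, 17)

Only x is squared. Complete the square in x: (x + 6)² = 20(y - 12).
Vertex (-6, 12); 4p = 20 so p = 5. Opens up.
Focus is p units from the vertex along the axis: (h, k + p).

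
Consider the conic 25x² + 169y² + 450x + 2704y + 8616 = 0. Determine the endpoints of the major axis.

(-22, -8) and (4, -8)

Group the x- and y-terms: 25(x² + 18x) + 169(y² + 16y) = -8616
25(x + 9)² + 169(y + 8)² = -8616 + 2025 + 10816 = 4225
Dividing both sides by 4225: (x + 9)²/169 + (y + 8)²/25 = 1
Ellipse, center (-9, -8), major axis horizontal; a² = 169, b² = 25.
a = 13. Vertices at (h ± a, k).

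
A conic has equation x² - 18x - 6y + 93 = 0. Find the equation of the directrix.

y = 1/2

Only x is squared. Complete the square in x: (x - 9)² = 6(y - 2).
Vertex (9, 2); 4p = 6 so p = 3/2. Opens up.
Directrix is the horizontal line y = k − p = 2 − (3/2) = 1/2.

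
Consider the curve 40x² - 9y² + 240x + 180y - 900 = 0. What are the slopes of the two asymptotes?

2√10/3 and -2√10/3

Rearranging, 40(x² + 6x) -9(y² - 20y) = 900.
Complete the square: 40(x + 3)² -9(y - 10)² = 900 + 360 - 900 = 360
Dividing both sides by 360: (x + 3)²/9 - (y - 10)²/40 = 1
Hyperbola, center (-3, 10), transverse axis horizontal; a² = 9, b² = 40.
For a horizontal hyperbola the asymptotes have slope ±b/a.
Here that is ±2√10/3.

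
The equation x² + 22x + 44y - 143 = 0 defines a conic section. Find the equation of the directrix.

y = 17

Only x is squared. Complete the square in x: (x + 11)² = -44(y - 6).
Vertex (-11, 6); 4p = -44 so p = -11. Opens down.
Directrix is the horizontal line y = k − p = 6 − (-11) = 17.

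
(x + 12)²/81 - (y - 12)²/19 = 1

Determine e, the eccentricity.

e = 10/9

Center (-12, 12). The positive term is the x-term, so the transverse axis is horizontal; a² = 81, b² = 19.
c² = a² + b² = 100, so c = 10.
e = c/a = 10/9.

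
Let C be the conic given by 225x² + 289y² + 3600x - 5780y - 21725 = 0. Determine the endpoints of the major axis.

(-25, 10) and (9, 10)

Group the x- and y-terms: 225(x² + 16x) + 289(y² - 20y) = 21725
Completing the square gives 225(x + 8)² + 289(y - 10)² = 21725 + 14400 + 28900 = 65025.
Dividing both sides by 65025: (x + 8)²/289 + (y - 10)²/225 = 1
Ellipse, center (-8, 10), major axis horizontal; a² = 289, b² = 225.
a = 17. Vertices at (h ± a, k).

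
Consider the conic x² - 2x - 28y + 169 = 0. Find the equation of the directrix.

Only x is squared. Complete the square in x: (x - 1)² = 28(y - 6).
Vertex (1, 6); 4p = 28 so p = 7. Opens up.
Directrix is the horizontal line y = k − p = 6 − (7) = -1.

y = -1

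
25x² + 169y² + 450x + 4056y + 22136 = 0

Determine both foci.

(-21, -12) and (3, -12)

Group: 25(x² + 18x) + 169(y² + 24y) = -22136
Complete the square in x and y: 25(x + 9)² + 169(y + 12)² = -22136 + 2025 + 24336 = 4225
Divide through by 4225 to get (x + 9)²/169 + (y + 12)²/25 = 1.
Ellipse, center (-9, -12), major axis horizontal; a² = 169, b² = 25.
c² = a² - b² = 169 - 25 = 144, so c = 12.
Foci lie on the horizontal axis through the center: (h ± c, k).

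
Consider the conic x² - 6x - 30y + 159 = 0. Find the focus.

Only x is squared. Complete the square in x: (x - 3)² = 30(y - 5).
Vertex (3, 5); 4p = 30 so p = 15/2. Opens up.
Focus is p units from the vertex along the axis: (h, k + p).

(3, 25/2)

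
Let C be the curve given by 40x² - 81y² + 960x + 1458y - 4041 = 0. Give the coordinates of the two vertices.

Group: 40(x² + 24x) -81(y² - 18y) = 4041
Complete the square in x and y: 40(x + 12)² -81(y - 9)² = 4041 + 5760 - 6561 = 3240
Divide through by 3240 to get (x + 12)²/81 - (y - 9)²/40 = 1.
Hyperbola, center (-12, 9), transverse axis horizontal; a² = 81, b² = 40.
a = 9. Vertices at (h ± a, k).

(-21, 9) and (-3, 9)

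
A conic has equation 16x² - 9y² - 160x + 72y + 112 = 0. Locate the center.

(5, 4)

Group: 16(x² - 10x) -9(y² - 8y) = -112
Completing the square gives 16(x - 5)² -9(y - 4)² = -112 + 400 - 144 = 144.
Divide through by 144 to get (x - 5)²/9 - (y - 4)²/16 = 1.
Hyperbola with center (5, 4).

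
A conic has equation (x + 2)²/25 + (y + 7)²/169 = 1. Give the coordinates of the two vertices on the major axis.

(-2, -20) and (-2, 6)

Center (-2, -7). The larger denominator 169 sits under the y-term, so the major axis is vertical; a² = 169, b² = 25.
a = 13. Vertices at (h, k ± a).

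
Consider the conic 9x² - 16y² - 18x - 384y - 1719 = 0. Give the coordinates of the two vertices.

Collect terms: 9(x² - 2x) -16(y² + 24y) = 1719
Complete the square in x and y: 9(x - 1)² -16(y + 12)² = 1719 + 9 - 2304 = -576
Divide by -576: (y + 12)²/36 - (x - 1)²/64 = 1
Hyperbola, center (1, -12), transverse axis vertical; a² = 36, b² = 64.
a = 6. Vertices at (h, k ± a).

(1, -18) and (1, -6)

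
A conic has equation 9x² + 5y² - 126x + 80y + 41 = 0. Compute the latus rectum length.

40/3

Rearranging, 9(x² - 14x) + 5(y² + 16y) = -41.
Complete the square in x and y: 9(x - 7)² + 5(y + 8)² = -41 + 441 + 320 = 720
Divide through by 720 to get (x - 7)²/80 + (y + 8)²/144 = 1.
Ellipse, center (7, -8), major axis vertical; a² = 144, b² = 80.
Latus rectum length = 2b²/a = 2·80/12 = 40/3.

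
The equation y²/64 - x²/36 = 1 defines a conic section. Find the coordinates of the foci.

(0, -10) and (0, 10)

Center (0, 0). The positive term is the y-term, so the transverse axis is vertical; a² = 64, b² = 36.
c² = a² + b² = 64 + 36 = 100, so c = 10.
Foci lie on the vertical axis through the center: (h, k ± c).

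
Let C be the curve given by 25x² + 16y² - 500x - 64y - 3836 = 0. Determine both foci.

Group: 25(x² - 20x) + 16(y² - 4y) = 3836
25(x - 10)² + 16(y - 2)² = 3836 + 2500 + 64 = 6400
Divide through by 6400 to get (x - 10)²/256 + (y - 2)²/400 = 1.
Ellipse, center (10, 2), major axis vertical; a² = 400, b² = 256.
c² = a² - b² = 400 - 256 = 144, so c = 12.
Foci lie on the vertical axis through the center: (h, k ± c).

(10, -10) and (10, 14)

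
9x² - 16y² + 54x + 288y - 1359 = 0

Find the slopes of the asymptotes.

Collect terms: 9(x² + 6x) -16(y² - 18y) = 1359
Completing the square gives 9(x + 3)² -16(y - 9)² = 1359 + 81 - 1296 = 144.
Dividing both sides by 144: (x + 3)²/16 - (y - 9)²/9 = 1
Hyperbola, center (-3, 9), transverse axis horizontal; a² = 16, b² = 9.
For a horizontal hyperbola the asymptotes have slope ±b/a.
Here that is ±3/4.

3/4 and -3/4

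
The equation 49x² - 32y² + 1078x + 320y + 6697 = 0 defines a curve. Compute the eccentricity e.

Group: 49(x² + 22x) -32(y² - 10y) = -6697
49(x + 11)² -32(y - 5)² = -6697 + 5929 - 800 = -1568
Divide through by -1568 to get (y - 5)²/49 - (x + 11)²/32 = 1.
Hyperbola, center (-11, 5), transverse axis vertical; a² = 49, b² = 32.
c² = a² + b² = 81, so c = 9.
e = c/a = 9/7.

e = 9/7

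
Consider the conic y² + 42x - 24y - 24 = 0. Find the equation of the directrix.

x = 29/2

Only y is squared. Complete the square in y: (y - 12)² = -42(x - 4).
Vertex (4, 12); 4p = -42 so p = -21/2. Opens left.
Directrix is the vertical line x = h − p = 4 − (-21/2) = 29/2.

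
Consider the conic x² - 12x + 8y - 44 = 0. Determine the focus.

Only x is squared. Complete the square in x: (x - 6)² = -8(y - 10).
Vertex (6, 10); 4p = -8 so p = -2. Opens down.
Focus is p units from the vertex along the axis: (h, k + p).

(6, 8)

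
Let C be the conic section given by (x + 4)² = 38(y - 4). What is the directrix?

Vertex (-4, 4); 4p = 38 so p = 19/2. Opens up.
Directrix is the horizontal line y = k − p = 4 − (19/2) = -11/2.

y = -11/2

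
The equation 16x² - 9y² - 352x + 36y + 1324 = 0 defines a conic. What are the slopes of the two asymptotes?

4/3 and -4/3

Group the x- and y-terms: 16(x² - 22x) -9(y² - 4y) = -1324
Complete the square: 16(x - 11)² -9(y - 2)² = -1324 + 1936 - 36 = 576
Divide through by 576 to get (x - 11)²/36 - (y - 2)²/64 = 1.
Hyperbola, center (11, 2), transverse axis horizontal; a² = 36, b² = 64.
For a horizontal hyperbola the asymptotes have slope ±b/a.
Here that is ±8/6 = ±4/3.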